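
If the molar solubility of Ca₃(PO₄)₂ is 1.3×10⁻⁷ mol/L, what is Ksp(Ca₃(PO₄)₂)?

Ksp = 4.0×10⁻³³

Ca₃(PO₄)₂(s) ⇌ 3 Ca²⁺(aq) + 2 PO₄³⁻(aq)
With molar solubility s: [Ca²⁺] = 3s, [PO₄³⁻] = 2s.
Ksp = [Ca²⁺]^3[PO₄³⁻]^2 = (3s)^3 · (2s)^2 = 108s^5
Ksp = 108 × (1.3×10⁻⁷)^5 = 4.0×10⁻³³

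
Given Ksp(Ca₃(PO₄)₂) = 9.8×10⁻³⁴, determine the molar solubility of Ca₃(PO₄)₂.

9.8×10⁻⁸ M

Ca₃(PO₄)₂(s) ⇌ 3 Ca²⁺(aq) + 2 PO₄³⁻(aq)
Let s be the molar solubility. Then [Ca²⁺] = 3s and [PO₄³⁻] = 2s.
Ksp = [Ca²⁺]^3[PO₄³⁻]^2 = (3s)^3 · (2s)^2 = 108s^5
108s^5 = 9.8×10⁻³⁴  ⇒  s^5 = 9.1×10⁻³⁶
s = 9.8×10⁻⁸ mol L⁻¹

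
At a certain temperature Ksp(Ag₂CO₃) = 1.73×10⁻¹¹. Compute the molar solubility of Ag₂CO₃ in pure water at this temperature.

Ag₂CO₃(s) ⇌ 2 Ag⁺(aq) + CO₃²⁻(aq)
Let s be the molar solubility. Then [Ag⁺] = 2s and [CO₃²⁻] = s.
Ksp = [Ag⁺]^2[CO₃²⁻] = (2s)^2 · s = 4s^3
4s^3 = 1.73×10⁻¹¹  ⇒  s^3 = 4.33×10⁻¹²
s = 1.63×10⁻⁴ M

1.63×10⁻⁴ M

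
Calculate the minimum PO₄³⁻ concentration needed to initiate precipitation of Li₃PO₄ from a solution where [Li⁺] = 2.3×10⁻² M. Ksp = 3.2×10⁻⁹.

2.6×10⁻⁴ M

Precipitation of each salt begins when its ion product equals Ksp.
Li₃PO₄(s) ⇌ 3 Li⁺(aq) + PO₄³⁻(aq)
Ksp = [Li⁺]^3[PO₄³⁻] = [PO₄³⁻](2.3×10⁻²)^3
[PO₄³⁻] = 3.2×10⁻⁹ / (2.3×10⁻²)^3 = 2.6×10⁻⁴
[PO₄³⁻] = 2.6×10⁻⁴ M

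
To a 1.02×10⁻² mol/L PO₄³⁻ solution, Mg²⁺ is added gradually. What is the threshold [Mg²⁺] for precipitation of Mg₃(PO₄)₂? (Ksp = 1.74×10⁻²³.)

5.51×10⁻⁷ M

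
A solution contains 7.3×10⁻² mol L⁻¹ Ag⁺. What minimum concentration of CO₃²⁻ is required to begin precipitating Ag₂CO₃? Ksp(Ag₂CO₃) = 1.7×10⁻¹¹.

Each salt precipitates once Q = Ksp for that salt.
Ag₂CO₃(s) ⇌ 2 Ag⁺(aq) + CO₃²⁻(aq)
Ksp = [Ag⁺]^2[CO₃²⁻] = [CO₃²⁻](7.3×10⁻²)^2
[CO₃²⁻] = 1.7×10⁻¹¹ / (7.3×10⁻²)^2 = 3.2×10⁻⁹
[CO₃²⁻] = 3.2×10⁻⁹ mol L⁻¹

3.2×10⁻⁹ M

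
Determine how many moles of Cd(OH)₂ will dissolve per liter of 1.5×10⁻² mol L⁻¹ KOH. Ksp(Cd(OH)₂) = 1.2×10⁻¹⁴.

5.3×10⁻¹¹ M

Cd(OH)₂(s) ⇌ Cd²⁺(aq) + 2 OH⁻(aq)
The solution already contains OH⁻ at 1.5×10⁻² mol L⁻¹. Let s be the molar solubility of Cd(OH)₂.
[OH⁻] ≈ 1.5×10⁻² mol L⁻¹ (common ion dominates); [Cd²⁺] = s.
Ksp = [Cd²⁺][OH⁻]^2 = s(1.5×10⁻²)^2
s = 1.2×10⁻¹⁴ / (1.5×10⁻²)^2 = 5.3×10⁻¹¹
s = 5.3×10⁻¹¹ mol L⁻¹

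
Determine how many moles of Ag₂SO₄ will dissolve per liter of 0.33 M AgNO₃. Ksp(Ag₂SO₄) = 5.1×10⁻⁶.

Ag₂SO₄(s) ⇌ 2 Ag⁺(aq) + SO₄²⁻(aq)
Ag⁺ is already present at 0.33 M. If s mol/L of Ag₂SO₄ dissolves, [SO₄²⁻] = s while [Ag⁺] ≈ 0.33 M.
Ksp = [Ag⁺]^2[SO₄²⁻] = (0.33)^2s
s = 5.1×10⁻⁶ / (0.33)^2 = 4.7×10⁻⁵
s = 4.7×10⁻⁵ M

4.7×10⁻⁵ M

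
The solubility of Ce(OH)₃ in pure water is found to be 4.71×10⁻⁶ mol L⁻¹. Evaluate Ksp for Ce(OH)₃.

Ce(OH)₃(s) ⇌ Ce³⁺(aq) + 3 OH⁻(aq)
For each mole of Ce(OH)₃ that dissolves per liter, [Ce³⁺] = s and [OH⁻] = 3s; let s denote this solubility.
Ksp = [Ce³⁺][OH⁻]^3 = s · (3s)^3 = 27s^4
Ksp = 27 × (4.71×10⁻⁶)^4 = 1.33×10⁻²⁰

Ksp = 1.33×10⁻²⁰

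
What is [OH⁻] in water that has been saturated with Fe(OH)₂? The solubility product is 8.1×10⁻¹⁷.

5.5×10⁻⁶ M

Fe(OH)₂(s) ⇌ Fe²⁺(aq) + 2 OH⁻(aq)
With molar solubility s: [Fe²⁺] = s, [OH⁻] = 2s.
Ksp = [Fe²⁺][OH⁻]^2 = s · (2s)^2 = 4s^3 = 8.1×10⁻¹⁷
s = 2.7×10⁻⁶ mol/L
[OH⁻] = 2s = 5.5×10⁻⁶ mol/L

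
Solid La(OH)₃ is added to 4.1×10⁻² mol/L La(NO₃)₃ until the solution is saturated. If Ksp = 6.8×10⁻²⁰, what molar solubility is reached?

La(OH)₃(s) ⇌ La³⁺(aq) + 3 OH⁻(aq)
Let s be the solubility of La(OH)₃ here. The common ion gives [La³⁺] ≈ 4.1×10⁻² mol/L, and [OH⁻] = 3s.
Ksp = [La³⁺][OH⁻]^3 = (4.1×10⁻²)(3s)^3
(3s)^3 = 6.8×10⁻²⁰ / (4.1×10⁻²) = 1.7×10⁻¹⁸
s = 3.9×10⁻⁷ mol/L

3.9×10⁻⁷ M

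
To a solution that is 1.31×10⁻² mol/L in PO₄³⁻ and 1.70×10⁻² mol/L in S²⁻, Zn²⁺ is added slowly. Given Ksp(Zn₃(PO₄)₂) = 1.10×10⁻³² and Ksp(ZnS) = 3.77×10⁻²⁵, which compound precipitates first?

ZnS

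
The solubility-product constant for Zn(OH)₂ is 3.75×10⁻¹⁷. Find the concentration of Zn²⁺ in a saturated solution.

2.11×10⁻⁶ M

Zn(OH)₂(s) ⇌ Zn²⁺(aq) + 2 OH⁻(aq)
Let s be the molar solubility. Then [Zn²⁺] = s and [OH⁻] = 2s.
Ksp = [Zn²⁺][OH⁻]^2 = s · (2s)^2 = 4s^3 = 3.75×10⁻¹⁷
s = 2.11×10⁻⁶ mol L⁻¹
[Zn²⁺] = s = 2.11×10⁻⁶ mol L⁻¹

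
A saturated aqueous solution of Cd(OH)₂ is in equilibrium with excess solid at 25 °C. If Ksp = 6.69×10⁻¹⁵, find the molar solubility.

1.19×10⁻⁵ M

Cd(OH)₂(s) ⇌ Cd²⁺(aq) + 2 OH⁻(aq)
Call the molar solubility s, so that [Cd²⁺] = s and [OH⁻] = 2s.
Ksp = [Cd²⁺][OH⁻]^2 = s · (2s)^2 = 4s^3
4s^3 = 6.69×10⁻¹⁵  ⇒  s^3 = 1.67×10⁻¹⁵
s = (1.67×10⁻¹⁵)^(1/3) = 1.19×10⁻⁵ M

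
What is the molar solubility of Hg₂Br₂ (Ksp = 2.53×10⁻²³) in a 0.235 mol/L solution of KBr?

4.58×10⁻²² M

Hg₂Br₂(s) ⇌ Hg₂²⁺(aq) + 2 Br⁻(aq)
Br⁻ is already present at 0.235 mol/L. If s mol/L of Hg₂Br₂ dissolves, [Hg₂²⁺] = s while [Br⁻] ≈ 0.235 mol/L.
Ksp = [Hg₂²⁺][Br⁻]^2 = s(0.235)^2
s = 2.53×10⁻²³ / (0.235)^2 = 4.58×10⁻²²
s = 4.58×10⁻²² mol/L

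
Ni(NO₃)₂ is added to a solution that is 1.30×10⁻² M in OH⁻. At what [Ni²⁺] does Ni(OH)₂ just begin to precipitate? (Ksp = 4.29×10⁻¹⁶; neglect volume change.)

2.54×10⁻¹² M

The threshold for precipitation is Q = Ksp.
Ni(OH)₂(s) ⇌ Ni²⁺(aq) + 2 OH⁻(aq)
Ksp = [Ni²⁺][OH⁻]^2 = [Ni²⁺](1.30×10⁻²)^2
[Ni²⁺] = 4.29×10⁻¹⁶ / (1.30×10⁻²)^2 = 2.54×10⁻¹²
[Ni²⁺] = 2.54×10⁻¹² M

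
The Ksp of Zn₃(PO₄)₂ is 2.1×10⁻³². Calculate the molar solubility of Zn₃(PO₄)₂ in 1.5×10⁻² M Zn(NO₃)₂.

3.9×10⁻¹⁴ M

Zn₃(PO₄)₂(s) ⇌ 3 Zn²⁺(aq) + 2 PO₄³⁻(aq)
Zn²⁺ is already present at 1.5×10⁻² M. If s mol/L of Zn₃(PO₄)₂ dissolves, [PO₄³⁻] = 2s while [Zn²⁺] ≈ 1.5×10⁻² M.
Ksp = [Zn²⁺]^3[PO₄³⁻]^2 = (1.5×10⁻²)^3(2s)^2
(2s)^2 = 2.1×10⁻³² / (1.5×10⁻²)^3 = 6.2×10⁻²⁷
s = 3.9×10⁻¹⁴ M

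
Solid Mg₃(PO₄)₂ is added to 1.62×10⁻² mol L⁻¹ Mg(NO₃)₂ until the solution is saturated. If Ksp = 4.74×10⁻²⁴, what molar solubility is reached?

5.28×10⁻¹⁰ M

Mg₃(PO₄)₂(s) ⇌ 3 Mg²⁺(aq) + 2 PO₄³⁻(aq)
Mg²⁺ is already present at 1.62×10⁻² mol L⁻¹. If s mol/L of Mg₃(PO₄)₂ dissolves, [PO₄³⁻] = 2s while [Mg²⁺] ≈ 1.62×10⁻² mol L⁻¹.
Ksp = [Mg²⁺]^3[PO₄³⁻]^2 = (1.62×10⁻²)^3(2s)^2
(2s)^2 = 4.74×10⁻²⁴ / (1.62×10⁻²)^3 = 1.11×10⁻¹⁸
s = 5.28×10⁻¹⁰ mol L⁻¹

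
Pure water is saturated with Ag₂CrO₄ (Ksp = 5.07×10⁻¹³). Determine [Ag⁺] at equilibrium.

Ag₂CrO₄(s) ⇌ 2 Ag⁺(aq) + CrO₄²⁻(aq)
Call the molar solubility s, so that [Ag⁺] = 2s and [CrO₄²⁻] = s.
Ksp = [Ag⁺]^2[CrO₄²⁻] = (2s)^2 · s = 4s^3 = 5.07×10⁻¹³
s = 5.02×10⁻⁵ M
[Ag⁺] = 2s = 1.00×10⁻⁴ M

1.00×10⁻⁴ M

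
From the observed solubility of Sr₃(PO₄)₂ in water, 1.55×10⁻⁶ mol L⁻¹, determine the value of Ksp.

Ksp = 9.66×10⁻²⁸

Sr₃(PO₄)₂(s) ⇌ 3 Sr²⁺(aq) + 2 PO₄³⁻(aq)
Let s be the molar solubility. Then [Sr²⁺] = 3s and [PO₄³⁻] = 2s.
Ksp = [Sr²⁺]^3[PO₄³⁻]^2 = (3s)^3 · (2s)^2 = 108s^5
Ksp = 108 × (1.55×10⁻⁶)^5 = 9.66×10⁻²⁸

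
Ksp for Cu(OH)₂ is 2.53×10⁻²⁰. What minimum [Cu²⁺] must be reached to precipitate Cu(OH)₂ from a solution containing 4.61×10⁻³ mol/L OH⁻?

1.19×10⁻¹⁵ M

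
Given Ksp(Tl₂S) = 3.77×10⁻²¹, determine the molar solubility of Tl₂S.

9.80×10⁻⁸ M

Tl₂S(s) ⇌ 2 Tl⁺(aq) + S²⁻(aq)
For each mole of Tl₂S that dissolves per liter, [Tl⁺] = 2s and [S²⁻] = s; let s denote this solubility.
Ksp = [Tl⁺]^2[S²⁻] = (2s)^2 · s = 4s^3
4s^3 = 3.77×10⁻²¹  ⇒  s^3 = 9.43×10⁻²²
s = (9.43×10⁻²²)^(1/3) = 9.80×10⁻⁸ mol/L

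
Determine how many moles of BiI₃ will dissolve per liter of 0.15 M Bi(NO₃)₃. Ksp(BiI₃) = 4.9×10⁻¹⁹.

4.9×10⁻⁷ M

BiI₃(s) ⇌ Bi³⁺(aq) + 3 I⁻(aq)
With Bi³⁺ already at 0.15 M and s small, take [Bi³⁺] ≈ 0.15 M and [I⁻] = 3s.
Ksp = [Bi³⁺][I⁻]^3 = (0.15)(3s)^3
(3s)^3 = 4.9×10⁻¹⁹ / (0.15) = 3.3×10⁻¹⁸
s = 4.9×10⁻⁷ M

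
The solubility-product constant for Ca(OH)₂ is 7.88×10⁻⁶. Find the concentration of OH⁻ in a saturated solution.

Ca(OH)₂(s) ⇌ Ca²⁺(aq) + 2 OH⁻(aq)
With molar solubility s: [Ca²⁺] = s, [OH⁻] = 2s.
Ksp = [Ca²⁺][OH⁻]^2 = s · (2s)^2 = 4s^3 = 7.88×10⁻⁶
s = 1.25×10⁻² mol/L
[OH⁻] = 2s = 2.51×10⁻² mol/L

2.51×10⁻² M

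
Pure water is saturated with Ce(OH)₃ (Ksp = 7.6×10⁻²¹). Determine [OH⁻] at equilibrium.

1.2×10⁻⁵ M

Ce(OH)₃(s) ⇌ Ce³⁺(aq) + 3 OH⁻(aq)
With molar solubility s: [Ce³⁺] = s, [OH⁻] = 3s.
Ksp = [Ce³⁺][OH⁻]^3 = s · (3s)^3 = 27s^4 = 7.6×10⁻²¹
s = 4.1×10⁻⁶ M
[OH⁻] = 3s = 1.2×10⁻⁵ M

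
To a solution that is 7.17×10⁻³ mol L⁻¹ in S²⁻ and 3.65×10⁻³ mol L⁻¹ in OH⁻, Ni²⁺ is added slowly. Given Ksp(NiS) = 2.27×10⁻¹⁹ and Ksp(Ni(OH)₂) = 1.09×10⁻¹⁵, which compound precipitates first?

Each salt precipitates once Q = Ksp for that salt.
For NiS: [Ni²⁺] = (Ksp/[S²⁻]) = 3.17×10⁻¹⁷ mol L⁻¹
For Ni(OH)₂: [Ni²⁺] = (Ksp/[OH⁻]^2) = 8.18×10⁻¹¹ mol L⁻¹
NiS requires the lower [Ni²⁺], so it precipitates first.

NiS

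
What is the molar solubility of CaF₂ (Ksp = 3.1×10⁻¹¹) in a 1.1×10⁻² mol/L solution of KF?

2.6×10⁻⁷ M

CaF₂(s) ⇌ Ca²⁺(aq) + 2 F⁻(aq)
With F⁻ already at 1.1×10⁻² mol/L and s small, take [F⁻] ≈ 1.1×10⁻² mol/L and [Ca²⁺] = s.
Ksp = [Ca²⁺][F⁻]^2 = s(1.1×10⁻²)^2
s = 3.1×10⁻¹¹ / (1.1×10⁻²)^2 = 2.6×10⁻⁷
s = 2.6×10⁻⁷ mol/L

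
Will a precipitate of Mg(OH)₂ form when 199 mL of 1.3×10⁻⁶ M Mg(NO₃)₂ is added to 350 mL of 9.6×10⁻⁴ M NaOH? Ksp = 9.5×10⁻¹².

Total volume after mixing = 199 + 350 = 549 mL.
[Mg²⁺] = (1.3×10⁻⁶)(199)/549 = 4.7×10⁻⁷ M
[OH⁻] = (9.6×10⁻⁴)(350)/549 = 6.1×10⁻⁴ M
Q = [Mg²⁺][OH⁻]^2 = 1.8×10⁻¹³
Q < Ksp (1.8×10⁻¹³ vs 9.5×10⁻¹²); the solution remains unsaturated and no precipitate forms.

No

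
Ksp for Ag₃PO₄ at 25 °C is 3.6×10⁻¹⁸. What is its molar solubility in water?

Ag₃PO₄(s) ⇌ 3 Ag⁺(aq) + PO₄³⁻(aq)
For each mole of Ag₃PO₄ that dissolves per liter, [Ag⁺] = 3s and [PO₄³⁻] = s; let s denote this solubility.
Ksp = [Ag⁺]^3[PO₄³⁻] = (3s)^3 · s = 27s^4
27s^4 = 3.6×10⁻¹⁸  ⇒  s^4 = 1.3×10⁻¹⁹
Taking the 4th root, s = 1.9×10⁻⁵ M.

1.9×10⁻⁵ M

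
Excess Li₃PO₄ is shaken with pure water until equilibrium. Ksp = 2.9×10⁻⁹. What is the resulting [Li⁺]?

Li₃PO₄(s) ⇌ 3 Li⁺(aq) + PO₄³⁻(aq)
For each mole of Li₃PO₄ that dissolves per liter, [Li⁺] = 3s and [PO₄³⁻] = s; let s denote this solubility.
Ksp = [Li⁺]^3[PO₄³⁻] = (3s)^3 · s = 27s^4 = 2.9×10⁻⁹
s = 3.2×10⁻³ mol/L
[Li⁺] = 3s = 9.7×10⁻³ mol/L

9.7×10⁻³ M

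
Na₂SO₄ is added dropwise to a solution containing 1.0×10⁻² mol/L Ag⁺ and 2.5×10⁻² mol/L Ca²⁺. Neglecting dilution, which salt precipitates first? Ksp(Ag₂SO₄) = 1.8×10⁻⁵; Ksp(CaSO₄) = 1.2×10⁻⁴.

A salt starts to precipitate once the ion product Q reaches its Ksp.
For Ag₂SO₄: [SO₄²⁻] = (Ksp/[Ag⁺]^2) = 0.18 mol/L
For CaSO₄: [SO₄²⁻] = (Ksp/[Ca²⁺]) = 4.8×10⁻³ mol/L
Since CaSO₄ needs less SO₄²⁻ to reach saturation, it precipitates first.

CaSO₄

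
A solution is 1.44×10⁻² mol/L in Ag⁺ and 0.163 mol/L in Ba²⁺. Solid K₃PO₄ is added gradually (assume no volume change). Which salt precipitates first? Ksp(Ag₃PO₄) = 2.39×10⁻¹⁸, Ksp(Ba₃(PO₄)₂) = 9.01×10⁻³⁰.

Ba₃(PO₄)₂

Precipitation begins when Q = Ksp.
For Ag₃PO₄: [PO₄³⁻] = (Ksp/[Ag⁺]^3) = 8.00×10⁻¹³ mol/L
For Ba₃(PO₄)₂: [PO₄³⁻] = (Ksp/[Ba²⁺]^3)^(1/2) = 4.56×10⁻¹⁴ mol/L
Since Ba₃(PO₄)₂ needs less PO₄³⁻ to reach saturation, it precipitates first.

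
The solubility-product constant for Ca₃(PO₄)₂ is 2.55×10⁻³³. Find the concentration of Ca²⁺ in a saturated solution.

3.56×10⁻⁷ M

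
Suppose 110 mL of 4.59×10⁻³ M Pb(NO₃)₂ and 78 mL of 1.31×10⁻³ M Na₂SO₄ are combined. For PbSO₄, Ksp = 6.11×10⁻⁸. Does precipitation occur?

After mixing, V = 110 mL + 78 mL = 188 mL.
[Pb²⁺] = (4.59×10⁻³)(110)/188 = 2.69×10⁻³ M
[SO₄²⁻] = (1.31×10⁻³)(78)/188 = 5.44×10⁻⁴ M
Q = [Pb²⁺][SO₄²⁻] = 1.46×10⁻⁶
Since Q (1.46×10⁻⁶) exceeds Ksp (6.11×10⁻⁸), PbSO₄ will precipitate.

Yes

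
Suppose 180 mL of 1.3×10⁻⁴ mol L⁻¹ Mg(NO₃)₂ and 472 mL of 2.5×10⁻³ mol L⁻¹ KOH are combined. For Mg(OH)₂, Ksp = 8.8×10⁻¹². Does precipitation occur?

After mixing, V = 180 mL + 472 mL = 652 mL.
[Mg²⁺] = (1.3×10⁻⁴)(180)/652 = 3.6×10⁻⁵ mol L⁻¹
[OH⁻] = (2.5×10⁻³)(472)/652 = 1.8×10⁻³ mol L⁻¹
Q = [Mg²⁺][OH⁻]^2 = 1.2×10⁻¹⁰
Since Q (1.2×10⁻¹⁰) exceeds Ksp (8.8×10⁻¹²), Mg(OH)₂ will precipitate.

Yes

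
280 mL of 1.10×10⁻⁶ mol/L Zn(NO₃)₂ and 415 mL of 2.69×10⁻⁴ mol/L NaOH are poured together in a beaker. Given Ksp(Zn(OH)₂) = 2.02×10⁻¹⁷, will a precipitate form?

Yes

Total volume after mixing = 280 + 415 = 695 mL.
[Zn²⁺] = (1.10×10⁻⁶)(280)/695 = 4.43×10⁻⁷ mol/L
[OH⁻] = (2.69×10⁻⁴)(415)/695 = 1.61×10⁻⁴ mol/L
Q = [Zn²⁺][OH⁻]^2 = 1.14×10⁻¹⁴
Q = 1.14×10⁻¹⁴ > Ksp = 2.02×10⁻¹⁷, so the solution is supersaturated and Zn(OH)₂ precipitates.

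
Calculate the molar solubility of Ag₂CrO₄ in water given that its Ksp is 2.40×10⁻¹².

8.43×10⁻⁵ M

Ag₂CrO₄(s) ⇌ 2 Ag⁺(aq) + CrO₄²⁻(aq)
If s mol/L of Ag₂CrO₄ dissolves, [Ag⁺] = 2s and [CrO₄²⁻] = s.
Ksp = [Ag⁺]^2[CrO₄²⁻] = (2s)^2 · s = 4s^3
4s^3 = 2.40×10⁻¹²  ⇒  s^3 = 6.00×10⁻¹³
s = (6.00×10⁻¹³)^(1/3) = 8.43×10⁻⁵ mol/L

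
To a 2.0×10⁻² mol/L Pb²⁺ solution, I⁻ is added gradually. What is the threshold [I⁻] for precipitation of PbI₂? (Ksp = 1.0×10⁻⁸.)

7.1×10⁻⁴ M

Each salt precipitates once Q = Ksp for that salt.
PbI₂(s) ⇌ Pb²⁺(aq) + 2 I⁻(aq)
Ksp = [Pb²⁺][I⁻]^2 = [I⁻]^2(2.0×10⁻²)
[I⁻]^2 = 1.0×10⁻⁸ / (2.0×10⁻²) = 5.0×10⁻⁷
[I⁻] = 7.1×10⁻⁴ mol/L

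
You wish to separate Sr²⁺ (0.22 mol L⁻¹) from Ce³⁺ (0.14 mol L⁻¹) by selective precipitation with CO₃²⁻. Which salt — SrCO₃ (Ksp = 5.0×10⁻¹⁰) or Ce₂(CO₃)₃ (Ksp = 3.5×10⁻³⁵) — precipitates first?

Precipitation begins when Q = Ksp.
For SrCO₃: [CO₃²⁻] = (Ksp/[Sr²⁺]) = 2.3×10⁻⁹ mol L⁻¹
For Ce₂(CO₃)₃: [CO₃²⁻] = (Ksp/[Ce³⁺]^2)^(1/3) = 1.2×10⁻¹¹ mol L⁻¹
Ce₂(CO₃)₃ requires the lower [CO₃²⁻], so it precipitates first.

Ce₂(CO₃)₃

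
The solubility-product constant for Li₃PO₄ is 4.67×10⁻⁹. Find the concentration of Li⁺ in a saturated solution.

1.09×10⁻² M

Li₃PO₄(s) ⇌ 3 Li⁺(aq) + PO₄³⁻(aq)
Let s be the molar solubility. Then [Li⁺] = 3s and [PO₄³⁻] = s.
Ksp = [Li⁺]^3[PO₄³⁻] = (3s)^3 · s = 27s^4 = 4.67×10⁻⁹
s = 3.63×10⁻³ mol/L
[Li⁺] = 3s = 1.09×10⁻² mol/L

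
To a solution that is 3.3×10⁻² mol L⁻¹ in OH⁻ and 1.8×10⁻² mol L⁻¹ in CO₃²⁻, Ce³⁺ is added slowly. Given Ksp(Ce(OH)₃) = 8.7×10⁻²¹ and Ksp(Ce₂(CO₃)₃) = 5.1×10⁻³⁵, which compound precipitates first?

Ce(OH)₃

Each salt precipitates once Q = Ksp for that salt.
For Ce(OH)₃: [Ce³⁺] = (Ksp/[OH⁻]^3) = 2.4×10⁻¹⁶ mol L⁻¹
For Ce₂(CO₃)₃: [Ce³⁺] = (Ksp/[CO₃²⁻]^3)^(1/2) = 3.0×10⁻¹⁵ mol L⁻¹
Since Ce(OH)₃ needs less Ce³⁺ to reach saturation, it precipitates first.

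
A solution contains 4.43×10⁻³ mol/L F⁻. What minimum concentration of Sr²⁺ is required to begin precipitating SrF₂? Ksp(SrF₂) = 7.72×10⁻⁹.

3.93×10⁻⁴ M

Each salt precipitates once Q = Ksp for that salt.
SrF₂(s) ⇌ Sr²⁺(aq) + 2 F⁻(aq)
Ksp = [Sr²⁺][F⁻]^2 = [Sr²⁺](4.43×10⁻³)^2
[Sr²⁺] = 7.72×10⁻⁹ / (4.43×10⁻³)^2 = 3.93×10⁻⁴
[Sr²⁺] = 3.93×10⁻⁴ mol/L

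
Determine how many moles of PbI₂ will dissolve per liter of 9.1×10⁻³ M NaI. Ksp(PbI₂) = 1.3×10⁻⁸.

1.6×10⁻⁴ M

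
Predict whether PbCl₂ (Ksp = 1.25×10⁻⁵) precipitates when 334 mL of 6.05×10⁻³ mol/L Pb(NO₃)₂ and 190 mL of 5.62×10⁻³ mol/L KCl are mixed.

No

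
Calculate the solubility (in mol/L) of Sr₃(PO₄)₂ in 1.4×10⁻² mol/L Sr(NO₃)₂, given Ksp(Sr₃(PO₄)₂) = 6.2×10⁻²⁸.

7.5×10⁻¹² M

Sr₃(PO₄)₂(s) ⇌ 3 Sr²⁺(aq) + 2 PO₄³⁻(aq)
Sr²⁺ is already present at 1.4×10⁻² mol/L. If s mol/L of Sr₃(PO₄)₂ dissolves, [PO₄³⁻] = 2s while [Sr²⁺] ≈ 1.4×10⁻² mol/L.
Ksp = [Sr²⁺]^3[PO₄³⁻]^2 = (1.4×10⁻²)^3(2s)^2
(2s)^2 = 6.2×10⁻²⁸ / (1.4×10⁻²)^3 = 2.3×10⁻²²
s = 7.5×10⁻¹² mol/L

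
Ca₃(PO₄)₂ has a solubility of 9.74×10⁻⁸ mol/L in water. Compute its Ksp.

Ksp = 9.47×10⁻³⁴

Ca₃(PO₄)₂(s) ⇌ 3 Ca²⁺(aq) + 2 PO₄³⁻(aq)
For each mole of Ca₃(PO₄)₂ that dissolves per liter, [Ca²⁺] = 3s and [PO₄³⁻] = 2s; let s denote this solubility.
Ksp = [Ca²⁺]^3[PO₄³⁻]^2 = (3s)^3 · (2s)^2 = 108s^5
Ksp = 108 × (9.74×10⁻⁸)^5 = 9.47×10⁻³⁴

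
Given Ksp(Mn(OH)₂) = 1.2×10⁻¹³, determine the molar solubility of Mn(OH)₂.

3.1×10⁻⁵ M

Mn(OH)₂(s) ⇌ Mn²⁺(aq) + 2 OH⁻(aq)
Call the molar solubility s, so that [Mn²⁺] = s and [OH⁻] = 2s.
Ksp = [Mn²⁺][OH⁻]^2 = s · (2s)^2 = 4s^3
4s^3 = 1.2×10⁻¹³  ⇒  s^3 = 3.0×10⁻¹⁴
Taking the 3rd root, s = 3.1×10⁻⁵ mol L⁻¹.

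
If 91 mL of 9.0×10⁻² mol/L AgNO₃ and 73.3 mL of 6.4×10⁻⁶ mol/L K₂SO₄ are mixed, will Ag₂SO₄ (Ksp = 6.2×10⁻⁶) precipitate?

No

The combined volume is 164.3 mL.
[Ag⁺] = (9.0×10⁻²)(91)/164.3 = 5.0×10⁻² mol/L
[SO₄²⁻] = (6.4×10⁻⁶)(73.3)/164.3 = 2.9×10⁻⁶ mol/L
Q = [Ag⁺]^2[SO₄²⁻] = 7.1×10⁻⁹
Q < Ksp (7.1×10⁻⁹ vs 6.2×10⁻⁶); the solution remains unsaturated and no precipitate forms.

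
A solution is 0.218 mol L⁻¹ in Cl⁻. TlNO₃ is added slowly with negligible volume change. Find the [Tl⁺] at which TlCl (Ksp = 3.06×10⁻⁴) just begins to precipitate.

Each salt precipitates once Q = Ksp for that salt.
TlCl(s) ⇌ Tl⁺(aq) + Cl⁻(aq)
Ksp = [Tl⁺][Cl⁻] = [Tl⁺](0.218)
[Tl⁺] = 3.06×10⁻⁴ / (0.218) = 1.40×10⁻³
[Tl⁺] = 1.40×10⁻³ mol L⁻¹

1.40×10⁻³ M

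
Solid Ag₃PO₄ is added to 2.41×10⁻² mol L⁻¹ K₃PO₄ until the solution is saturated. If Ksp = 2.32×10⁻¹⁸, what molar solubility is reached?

Ag₃PO₄(s) ⇌ 3 Ag⁺(aq) + PO₄³⁻(aq)
With PO₄³⁻ already at 2.41×10⁻² mol L⁻¹ and s small, take [PO₄³⁻] ≈ 2.41×10⁻² mol L⁻¹ and [Ag⁺] = 3s.
Ksp = [Ag⁺]^3[PO₄³⁻] = (3s)^3(2.41×10⁻²)
(3s)^3 = 2.32×10⁻¹⁸ / (2.41×10⁻²) = 9.63×10⁻¹⁷
s = 1.53×10⁻⁶ mol L⁻¹

1.53×10⁻⁶ M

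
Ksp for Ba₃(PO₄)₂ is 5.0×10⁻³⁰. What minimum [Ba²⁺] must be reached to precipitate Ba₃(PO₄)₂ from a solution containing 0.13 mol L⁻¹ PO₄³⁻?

Precipitation begins when Q = Ksp.
Ba₃(PO₄)₂(s) ⇌ 3 Ba²⁺(aq) + 2 PO₄³⁻(aq)
Ksp = [Ba²⁺]^3[PO₄³⁻]^2 = [Ba²⁺]^3(0.13)^2
[Ba²⁺]^3 = 5.0×10⁻³⁰ / (0.13)^2 = 3.0×10⁻²⁸
[Ba²⁺] = 6.7×10⁻¹⁰ mol L⁻¹

6.7×10⁻¹⁰ M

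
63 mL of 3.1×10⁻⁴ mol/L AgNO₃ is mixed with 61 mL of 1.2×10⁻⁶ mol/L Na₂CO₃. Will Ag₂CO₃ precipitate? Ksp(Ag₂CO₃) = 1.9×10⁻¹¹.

No

The combined volume is 124 mL.
[Ag⁺] = (3.1×10⁻⁴)(63)/124 = 1.6×10⁻⁴ mol/L
[CO₃²⁻] = (1.2×10⁻⁶)(61)/124 = 5.9×10⁻⁷ mol/L
Q = [Ag⁺]^2[CO₃²⁻] = 1.5×10⁻¹⁴
Since Q (1.5×10⁻¹⁴) is less than Ksp (1.9×10⁻¹¹), no Ag₂CO₃ precipitates.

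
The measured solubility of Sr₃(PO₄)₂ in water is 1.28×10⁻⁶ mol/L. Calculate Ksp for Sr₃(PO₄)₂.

Sr₃(PO₄)₂(s) ⇌ 3 Sr²⁺(aq) + 2 PO₄³⁻(aq)
Call the molar solubility s, so that [Sr²⁺] = 3s and [PO₄³⁻] = 2s.
Ksp = [Sr²⁺]^3[PO₄³⁻]^2 = (3s)^3 · (2s)^2 = 108s^5
Ksp = 108 × (1.28×10⁻⁶)^5 = 3.71×10⁻²⁸

Ksp = 3.71×10⁻²⁸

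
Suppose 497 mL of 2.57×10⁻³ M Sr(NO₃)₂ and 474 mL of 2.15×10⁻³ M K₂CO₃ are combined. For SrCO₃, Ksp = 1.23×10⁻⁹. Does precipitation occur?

Yes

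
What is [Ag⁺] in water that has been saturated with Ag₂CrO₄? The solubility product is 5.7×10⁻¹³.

1.0×10⁻⁴ M

Ag₂CrO₄(s) ⇌ 2 Ag⁺(aq) + CrO₄²⁻(aq)
If s mol/L of Ag₂CrO₄ dissolves, [Ag⁺] = 2s and [CrO₄²⁻] = s.
Ksp = [Ag⁺]^2[CrO₄²⁻] = (2s)^2 · s = 4s^3 = 5.7×10⁻¹³
s = 5.2×10⁻⁵ mol L⁻¹
[Ag⁺] = 2s = 1.0×10⁻⁴ mol L⁻¹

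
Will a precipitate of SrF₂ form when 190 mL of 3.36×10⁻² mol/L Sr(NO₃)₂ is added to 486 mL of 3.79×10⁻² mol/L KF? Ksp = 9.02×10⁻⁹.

The combined volume is 676 mL.
[Sr²⁺] = (3.36×10⁻²)(190)/676 = 9.44×10⁻³ mol/L
[F⁻] = (3.79×10⁻²)(486)/676 = 2.72×10⁻² mol/L
Q = [Sr²⁺][F⁻]^2 = 7.01×10⁻⁶
Since Q (7.01×10⁻⁶) exceeds Ksp (9.02×10⁻⁹), SrF₂ will precipitate.

Yes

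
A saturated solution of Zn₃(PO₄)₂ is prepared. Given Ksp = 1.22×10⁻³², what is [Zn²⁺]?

4.87×10⁻⁷ M

Zn₃(PO₄)₂(s) ⇌ 3 Zn²⁺(aq) + 2 PO₄³⁻(aq)
With molar solubility s: [Zn²⁺] = 3s, [PO₄³⁻] = 2s.
Ksp = [Zn²⁺]^3[PO₄³⁻]^2 = (3s)^3 · (2s)^2 = 108s^5 = 1.22×10⁻³²
s = 1.62×10⁻⁷ M
[Zn²⁺] = 3s = 4.87×10⁻⁷ M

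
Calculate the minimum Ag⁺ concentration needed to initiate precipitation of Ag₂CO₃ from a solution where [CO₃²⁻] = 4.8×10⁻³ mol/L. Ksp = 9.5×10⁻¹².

4.4×10⁻⁵ M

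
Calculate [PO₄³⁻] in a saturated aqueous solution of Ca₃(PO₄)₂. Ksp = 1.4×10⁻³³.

2.1×10⁻⁷ M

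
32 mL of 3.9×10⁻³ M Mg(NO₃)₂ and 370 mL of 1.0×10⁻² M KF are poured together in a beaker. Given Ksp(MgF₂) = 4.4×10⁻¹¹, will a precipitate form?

Yes

After mixing, V = 32 mL + 370 mL = 402 mL.
[Mg²⁺] = (3.9×10⁻³)(32)/402 = 3.1×10⁻⁴ M
[F⁻] = (1.0×10⁻²)(370)/402 = 9.2×10⁻³ M
Q = [Mg²⁺][F⁻]^2 = 2.6×10⁻⁸
Since Q (2.6×10⁻⁸) exceeds Ksp (4.4×10⁻¹¹), MgF₂ will precipitate.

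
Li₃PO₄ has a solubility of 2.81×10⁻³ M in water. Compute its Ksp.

Li₃PO₄(s) ⇌ 3 Li⁺(aq) + PO₄³⁻(aq)
For each mole of Li₃PO₄ that dissolves per liter, [Li⁺] = 3s and [PO₄³⁻] = s; let s denote this solubility.
Ksp = [Li⁺]^3[PO₄³⁻] = (3s)^3 · s = 27s^4
Ksp = 27 × (2.81×10⁻³)^4 = 1.68×10⁻⁹

Ksp = 1.68×10⁻⁹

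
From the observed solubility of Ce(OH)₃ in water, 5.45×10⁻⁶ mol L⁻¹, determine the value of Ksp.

Ksp = 2.38×10⁻²⁰

Ce(OH)₃(s) ⇌ Ce³⁺(aq) + 3 OH⁻(aq)
Call the molar solubility s, so that [Ce³⁺] = s and [OH⁻] = 3s.
Ksp = [Ce³⁺][OH⁻]^3 = s · (3s)^3 = 27s^4
Ksp = 27 × (5.45×10⁻⁶)^4 = 2.38×10⁻²⁰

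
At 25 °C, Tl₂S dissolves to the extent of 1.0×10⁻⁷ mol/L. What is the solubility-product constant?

Tl₂S(s) ⇌ 2 Tl⁺(aq) + S²⁻(aq)
If s mol/L of Tl₂S dissolves, [Tl⁺] = 2s and [S²⁻] = s.
Ksp = [Tl⁺]^2[S²⁻] = (2s)^2 · s = 4s^3
Ksp = 4 × (1.0×10⁻⁷)^3 = 4.0×10⁻²¹

Ksp = 4.0×10⁻²¹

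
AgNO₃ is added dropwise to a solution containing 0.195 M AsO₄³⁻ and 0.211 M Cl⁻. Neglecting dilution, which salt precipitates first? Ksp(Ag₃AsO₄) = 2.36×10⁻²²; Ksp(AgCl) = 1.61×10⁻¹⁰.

AgCl

Each salt precipitates once Q = Ksp for that salt.
For Ag₃AsO₄: [Ag⁺] = (Ksp/[AsO₄³⁻])^(1/3) = 1.07×10⁻⁷ M
For AgCl: [Ag⁺] = (Ksp/[Cl⁻]) = 7.63×10⁻¹⁰ M
Since AgCl needs less Ag⁺ to reach saturation, it precipitates first.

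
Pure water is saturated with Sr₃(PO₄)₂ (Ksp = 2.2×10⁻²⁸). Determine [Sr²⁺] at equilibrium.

3.5×10⁻⁶ M

Sr₃(PO₄)₂(s) ⇌ 3 Sr²⁺(aq) + 2 PO₄³⁻(aq)
With molar solubility s: [Sr²⁺] = 3s, [PO₄³⁻] = 2s.
Ksp = [Sr²⁺]^3[PO₄³⁻]^2 = (3s)^3 · (2s)^2 = 108s^5 = 2.2×10⁻²⁸
s = 1.2×10⁻⁶ mol L⁻¹
[Sr²⁺] = 3s = 3.5×10⁻⁶ mol L⁻¹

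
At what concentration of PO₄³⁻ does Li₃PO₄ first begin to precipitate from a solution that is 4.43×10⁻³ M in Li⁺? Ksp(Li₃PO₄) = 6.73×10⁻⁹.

Each salt precipitates once Q = Ksp for that salt.
Li₃PO₄(s) ⇌ 3 Li⁺(aq) + PO₄³⁻(aq)
Ksp = [Li⁺]^3[PO₄³⁻] = [PO₄³⁻](4.43×10⁻³)^3
[PO₄³⁻] = 6.73×10⁻⁹ / (4.43×10⁻³)^3 = 7.74×10⁻²
[PO₄³⁻] = 7.74×10⁻² M

7.74×10⁻² M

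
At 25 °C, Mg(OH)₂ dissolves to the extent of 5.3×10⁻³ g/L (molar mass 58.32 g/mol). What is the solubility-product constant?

Molar solubility s = (5.3×10⁻³ g/L) / (58.32 g/mol) = 9.088×10⁻⁵ mol/L
Mg(OH)₂(s) ⇌ Mg²⁺(aq) + 2 OH⁻(aq)
With molar solubility s: [Mg²⁺] = s, [OH⁻] = 2s.
Ksp = [Mg²⁺][OH⁻]^2 = s · (2s)^2 = 4s^3
Ksp = 4 × (9.088×10⁻⁵)^3 = 3.0×10⁻¹²

Ksp = 3.0×10⁻¹²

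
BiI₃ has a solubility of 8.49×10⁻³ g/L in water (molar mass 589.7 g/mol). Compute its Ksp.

s = (8.49×10⁻³ g L⁻¹)/(589.7 g mol⁻¹) = 1.4397×10⁻⁵ M
BiI₃(s) ⇌ Bi³⁺(aq) + 3 I⁻(aq)
Call the molar solubility s, so that [Bi³⁺] = s and [I⁻] = 3s.
Ksp = [Bi³⁺][I⁻]^3 = s · (3s)^3 = 27s^4
Ksp = 27 × (1.4397×10⁻⁵)^4 = 1.16×10⁻¹⁸

Ksp = 1.16×10⁻¹⁸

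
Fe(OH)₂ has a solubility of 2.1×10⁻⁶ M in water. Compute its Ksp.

Fe(OH)₂(s) ⇌ Fe²⁺(aq) + 2 OH⁻(aq)
With molar solubility s: [Fe²⁺] = s, [OH⁻] = 2s.
Ksp = [Fe²⁺][OH⁻]^2 = s · (2s)^2 = 4s^3
Ksp = 4 × (2.1×10⁻⁶)^3 = 3.7×10⁻¹⁷

Ksp = 3.7×10⁻¹⁷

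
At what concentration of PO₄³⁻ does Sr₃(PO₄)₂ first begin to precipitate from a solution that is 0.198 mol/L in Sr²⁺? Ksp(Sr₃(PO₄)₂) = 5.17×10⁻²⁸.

2.58×10⁻¹³ M

The threshold for precipitation is Q = Ksp.
Sr₃(PO₄)₂(s) ⇌ 3 Sr²⁺(aq) + 2 PO₄³⁻(aq)
Ksp = [Sr²⁺]^3[PO₄³⁻]^2 = [PO₄³⁻]^2(0.198)^3
[PO₄³⁻]^2 = 5.17×10⁻²⁸ / (0.198)^3 = 6.66×10⁻²⁶
[PO₄³⁻] = 2.58×10⁻¹³ mol/L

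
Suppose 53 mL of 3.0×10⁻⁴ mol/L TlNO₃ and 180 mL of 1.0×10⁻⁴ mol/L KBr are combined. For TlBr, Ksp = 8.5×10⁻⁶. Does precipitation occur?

Total volume after mixing = 53 + 180 = 233 mL.
[Tl⁺] = (3.0×10⁻⁴)(53)/233 = 6.8×10⁻⁵ mol/L
[Br⁻] = (1.0×10⁻⁴)(180)/233 = 7.7×10⁻⁵ mol/L
Q = [Tl⁺][Br⁻] = 5.3×10⁻⁹
Q = 5.3×10⁻⁹ < Ksp = 8.5×10⁻⁶, so the solution is unsaturated and no precipitate forms.

No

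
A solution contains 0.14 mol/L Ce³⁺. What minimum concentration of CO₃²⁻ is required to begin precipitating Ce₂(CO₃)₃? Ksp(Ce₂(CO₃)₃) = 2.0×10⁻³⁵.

1.0×10⁻¹¹ M

The threshold for precipitation is Q = Ksp.
Ce₂(CO₃)₃(s) ⇌ 2 Ce³⁺(aq) + 3 CO₃²⁻(aq)
Ksp = [Ce³⁺]^2[CO₃²⁻]^3 = [CO₃²⁻]^3(0.14)^2
[CO₃²⁻]^3 = 2.0×10⁻³⁵ / (0.14)^2 = 1.0×10⁻³³
[CO₃²⁻] = 1.0×10⁻¹¹ mol/L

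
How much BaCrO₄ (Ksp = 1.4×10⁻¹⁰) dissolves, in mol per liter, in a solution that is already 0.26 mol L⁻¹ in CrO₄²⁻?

5.4×10⁻¹⁰ M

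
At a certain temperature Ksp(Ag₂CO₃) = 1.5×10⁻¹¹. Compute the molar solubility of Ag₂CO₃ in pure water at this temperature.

Ag₂CO₃(s) ⇌ 2 Ag⁺(aq) + CO₃²⁻(aq)
Call the molar solubility s, so that [Ag⁺] = 2s and [CO₃²⁻] = s.
Ksp = [Ag⁺]^2[CO₃²⁻] = (2s)^2 · s = 4s^3
4s^3 = 1.5×10⁻¹¹  ⇒  s^3 = 3.8×10⁻¹²
s = 1.6×10⁻⁴ mol/L

1.6×10⁻⁴ M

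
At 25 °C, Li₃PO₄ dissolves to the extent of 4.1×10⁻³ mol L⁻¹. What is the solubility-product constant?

Li₃PO₄(s) ⇌ 3 Li⁺(aq) + PO₄³⁻(aq)
If s mol/L of Li₃PO₄ dissolves, [Li⁺] = 3s and [PO₄³⁻] = s.
Ksp = [Li⁺]^3[PO₄³⁻] = (3s)^3 · s = 27s^4
Ksp = 27 × (4.1×10⁻³)^4 = 7.6×10⁻⁹

Ksp = 7.6×10⁻⁹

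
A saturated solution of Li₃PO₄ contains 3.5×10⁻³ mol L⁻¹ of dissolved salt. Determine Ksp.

Ksp = 4.1×10⁻⁹

Li₃PO₄(s) ⇌ 3 Li⁺(aq) + PO₄³⁻(aq)
Let s be the molar solubility. Then [Li⁺] = 3s and [PO₄³⁻] = s.
Ksp = [Li⁺]^3[PO₄³⁻] = (3s)^3 · s = 27s^4
Ksp = 27 × (3.5×10⁻³)^4 = 4.1×10⁻⁹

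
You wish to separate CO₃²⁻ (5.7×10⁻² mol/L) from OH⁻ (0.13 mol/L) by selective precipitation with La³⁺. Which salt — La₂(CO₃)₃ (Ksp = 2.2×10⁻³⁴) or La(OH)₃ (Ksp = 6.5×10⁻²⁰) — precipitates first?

La(OH)₃

Each salt precipitates once Q = Ksp for that salt.
For La₂(CO₃)₃: [La³⁺] = (Ksp/[CO₃²⁻]^3)^(1/2) = 1.1×10⁻¹⁵ mol/L
For La(OH)₃: [La³⁺] = (Ksp/[OH⁻]^3) = 3.0×10⁻¹⁷ mol/L
Since La(OH)₃ needs less La³⁺ to reach saturation, it precipitates first.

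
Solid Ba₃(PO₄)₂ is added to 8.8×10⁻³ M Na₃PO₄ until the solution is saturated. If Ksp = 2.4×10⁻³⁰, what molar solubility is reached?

Ba₃(PO₄)₂(s) ⇌ 3 Ba²⁺(aq) + 2 PO₄³⁻(aq)
With PO₄³⁻ already at 8.8×10⁻³ M and s small, take [PO₄³⁻] ≈ 8.8×10⁻³ M and [Ba²⁺] = 3s.
Ksp = [Ba²⁺]^3[PO₄³⁻]^2 = (3s)^3(8.8×10⁻³)^2
(3s)^3 = 2.4×10⁻³⁰ / (8.8×10⁻³)^2 = 3.1×10⁻²⁶
s = 1.0×10⁻⁹ M

1.0×10⁻⁹ M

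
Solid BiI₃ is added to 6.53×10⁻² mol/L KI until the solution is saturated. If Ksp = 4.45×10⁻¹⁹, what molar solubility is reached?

1.60×10⁻¹⁵ M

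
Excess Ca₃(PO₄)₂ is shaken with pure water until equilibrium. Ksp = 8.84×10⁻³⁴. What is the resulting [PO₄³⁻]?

1.92×10⁻⁷ M

Ca₃(PO₄)₂(s) ⇌ 3 Ca²⁺(aq) + 2 PO₄³⁻(aq)
Let s be the molar solubility. Then [Ca²⁺] = 3s and [PO₄³⁻] = 2s.
Ksp = [Ca²⁺]^3[PO₄³⁻]^2 = (3s)^3 · (2s)^2 = 108s^5 = 8.84×10⁻³⁴
s = 9.61×10⁻⁸ mol/L
[PO₄³⁻] = 2s = 1.92×10⁻⁷ mol/L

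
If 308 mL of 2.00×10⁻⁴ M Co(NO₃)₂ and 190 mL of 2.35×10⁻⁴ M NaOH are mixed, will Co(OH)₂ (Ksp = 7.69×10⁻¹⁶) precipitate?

Yes

After mixing, V = 308 mL + 190 mL = 498 mL.
[Co²⁺] = (2.00×10⁻⁴)(308)/498 = 1.24×10⁻⁴ M
[OH⁻] = (2.35×10⁻⁴)(190)/498 = 8.97×10⁻⁵ M
Q = [Co²⁺][OH⁻]^2 = 9.94×10⁻¹³
Q = 9.94×10⁻¹³ > Ksp = 7.69×10⁻¹⁶, so the solution is supersaturated and Co(OH)₂ precipitates.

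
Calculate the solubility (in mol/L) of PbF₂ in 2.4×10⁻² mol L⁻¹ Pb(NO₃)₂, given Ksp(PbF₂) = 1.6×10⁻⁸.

4.1×10⁻⁴ M

PbF₂(s) ⇌ Pb²⁺(aq) + 2 F⁻(aq)
The solution already contains Pb²⁺ at 2.4×10⁻² mol L⁻¹. Let s be the molar solubility of PbF₂.
[Pb²⁺] ≈ 2.4×10⁻² mol L⁻¹ (common ion dominates); [F⁻] = 2s.
Ksp = [Pb²⁺][F⁻]^2 = (2.4×10⁻²)(2s)^2
(2s)^2 = 1.6×10⁻⁸ / (2.4×10⁻²) = 6.7×10⁻⁷
s = 4.1×10⁻⁴ mol L⁻¹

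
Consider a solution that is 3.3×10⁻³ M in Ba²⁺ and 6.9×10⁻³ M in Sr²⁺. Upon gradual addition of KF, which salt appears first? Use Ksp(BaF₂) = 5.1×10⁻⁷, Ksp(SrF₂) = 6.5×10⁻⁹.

Precipitation begins when Q = Ksp.
For BaF₂: [F⁻] = (Ksp/[Ba²⁺])^(1/2) = 1.2×10⁻² M
For SrF₂: [F⁻] = (Ksp/[Sr²⁺])^(1/2) = 9.7×10⁻⁴ M
Since SrF₂ needs less F⁻ to reach saturation, it precipitates first.

SrF₂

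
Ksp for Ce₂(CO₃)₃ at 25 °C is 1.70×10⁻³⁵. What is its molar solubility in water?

4.36×10⁻⁸ M

Ce₂(CO₃)₃(s) ⇌ 2 Ce³⁺(aq) + 3 CO₃²⁻(aq)
If s mol/L of Ce₂(CO₃)₃ dissolves, [Ce³⁺] = 2s and [CO₃²⁻] = 3s.
Ksp = [Ce³⁺]^2[CO₃²⁻]^3 = (2s)^2 · (3s)^3 = 108s^5
108s^5 = 1.70×10⁻³⁵  ⇒  s^5 = 1.57×10⁻³⁷
s = (1.57×10⁻³⁷)^(1/5) = 4.36×10⁻⁸ mol L⁻¹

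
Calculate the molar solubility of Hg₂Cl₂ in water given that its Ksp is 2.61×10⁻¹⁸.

Hg₂Cl₂(s) ⇌ Hg₂²⁺(aq) + 2 Cl⁻(aq)
If s mol/L of Hg₂Cl₂ dissolves, [Hg₂²⁺] = s and [Cl⁻] = 2s.
Ksp = [Hg₂²⁺][Cl⁻]^2 = s · (2s)^2 = 4s^3
4s^3 = 2.61×10⁻¹⁸  ⇒  s^3 = 6.53×10⁻¹⁹
s = 8.67×10⁻⁷ M

8.67×10⁻⁷ M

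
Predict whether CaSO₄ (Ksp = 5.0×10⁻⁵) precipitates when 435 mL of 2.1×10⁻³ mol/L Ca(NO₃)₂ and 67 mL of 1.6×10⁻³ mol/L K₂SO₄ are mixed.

After mixing, V = 435 mL + 67 mL = 502 mL.
[Ca²⁺] = (2.1×10⁻³)(435)/502 = 1.8×10⁻³ mol/L
[SO₄²⁻] = (1.6×10⁻³)(67)/502 = 2.1×10⁻⁴ mol/L
Q = [Ca²⁺][SO₄²⁻] = 3.9×10⁻⁷
Since Q (3.9×10⁻⁷) is less than Ksp (5.0×10⁻⁵), no CaSO₄ precipitates.

No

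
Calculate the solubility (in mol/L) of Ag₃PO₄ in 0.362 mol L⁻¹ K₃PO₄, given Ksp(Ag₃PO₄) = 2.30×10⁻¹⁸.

6.17×10⁻⁷ M

Ag₃PO₄(s) ⇌ 3 Ag⁺(aq) + PO₄³⁻(aq)
Let s be the solubility of Ag₃PO₄ here. The common ion gives [PO₄³⁻] ≈ 0.362 mol L⁻¹, and [Ag⁺] = 3s.
Ksp = [Ag⁺]^3[PO₄³⁻] = (3s)^3(0.362)
(3s)^3 = 2.30×10⁻¹⁸ / (0.362) = 6.35×10⁻¹⁸
s = 6.17×10⁻⁷ mol L⁻¹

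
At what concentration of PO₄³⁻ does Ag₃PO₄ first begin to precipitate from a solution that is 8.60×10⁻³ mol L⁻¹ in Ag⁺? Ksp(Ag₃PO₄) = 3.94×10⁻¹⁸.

6.19×10⁻¹² M

Each salt precipitates once Q = Ksp for that salt.
Ag₃PO₄(s) ⇌ 3 Ag⁺(aq) + PO₄³⁻(aq)
Ksp = [Ag⁺]^3[PO₄³⁻] = [PO₄³⁻](8.60×10⁻³)^3
[PO₄³⁻] = 3.94×10⁻¹⁸ / (8.60×10⁻³)^3 = 6.19×10⁻¹²
[PO₄³⁻] = 6.19×10⁻¹² mol L⁻¹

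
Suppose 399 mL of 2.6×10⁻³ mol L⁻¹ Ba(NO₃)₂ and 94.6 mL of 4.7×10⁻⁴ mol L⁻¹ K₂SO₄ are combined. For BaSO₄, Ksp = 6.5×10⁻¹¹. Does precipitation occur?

Yes

Total volume after mixing = 399 + 94.6 = 493.6 mL.
[Ba²⁺] = (2.6×10⁻³)(399)/493.6 = 2.1×10⁻³ mol L⁻¹
[SO₄²⁻] = (4.7×10⁻⁴)(94.6)/493.6 = 9.0×10⁻⁵ mol L⁻¹
Q = [Ba²⁺][SO₄²⁻] = 1.9×10⁻⁷
Since Q (1.9×10⁻⁷) exceeds Ksp (6.5×10⁻¹¹), BaSO₄ will precipitate.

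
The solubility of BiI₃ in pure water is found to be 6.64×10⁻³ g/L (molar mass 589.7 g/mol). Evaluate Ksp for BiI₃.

Ksp = 4.34×10⁻¹⁹

s = (6.64×10⁻³ g L⁻¹)/(589.7 g mol⁻¹) = 1.1260×10⁻⁵ M
BiI₃(s) ⇌ Bi³⁺(aq) + 3 I⁻(aq)
If s mol/L of BiI₃ dissolves, [Bi³⁺] = s and [I⁻] = 3s.
Ksp = [Bi³⁺][I⁻]^3 = s · (3s)^3 = 27s^4
Ksp = 27 × (1.1260×10⁻⁵)^4 = 4.34×10⁻¹⁹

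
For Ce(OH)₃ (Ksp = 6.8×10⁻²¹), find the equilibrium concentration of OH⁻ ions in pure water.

1.2×10⁻⁵ M

Ce(OH)₃(s) ⇌ Ce³⁺(aq) + 3 OH⁻(aq)
Call the molar solubility s, so that [Ce³⁺] = s and [OH⁻] = 3s.
Ksp = [Ce³⁺][OH⁻]^3 = s · (3s)^3 = 27s^4 = 6.8×10⁻²¹
s = 4.0×10⁻⁶ M
[OH⁻] = 3s = 1.2×10⁻⁵ M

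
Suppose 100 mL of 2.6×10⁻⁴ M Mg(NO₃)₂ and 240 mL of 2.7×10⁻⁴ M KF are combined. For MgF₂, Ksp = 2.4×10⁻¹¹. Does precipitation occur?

No

After mixing, V = 100 mL + 240 mL = 340 mL.
[Mg²⁺] = (2.6×10⁻⁴)(100)/340 = 7.6×10⁻⁵ M
[F⁻] = (2.7×10⁻⁴)(240)/340 = 1.9×10⁻⁴ M
Q = [Mg²⁺][F⁻]^2 = 2.8×10⁻¹²
Q = 2.8×10⁻¹² < Ksp = 2.4×10⁻¹¹, so the solution is unsaturated and no precipitate forms.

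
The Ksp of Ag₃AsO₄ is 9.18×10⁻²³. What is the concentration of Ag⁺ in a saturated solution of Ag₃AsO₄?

4.07×10⁻⁶ M

Ag₃AsO₄(s) ⇌ 3 Ag⁺(aq) + AsO₄³⁻(aq)
If s mol/L of Ag₃AsO₄ dissolves, [Ag⁺] = 3s and [AsO₄³⁻] = s.
Ksp = [Ag⁺]^3[AsO₄³⁻] = (3s)^3 · s = 27s^4 = 9.18×10⁻²³
s = 1.36×10⁻⁶ mol/L
[Ag⁺] = 3s = 4.07×10⁻⁶ mol/L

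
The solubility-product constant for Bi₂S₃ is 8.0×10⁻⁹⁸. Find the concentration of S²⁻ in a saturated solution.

4.5×10⁻²⁰ M

Bi₂S₃(s) ⇌ 2 Bi³⁺(aq) + 3 S²⁻(aq)
Call the molar solubility s, so that [Bi³⁺] = 2s and [S²⁻] = 3s.
Ksp = [Bi³⁺]^2[S²⁻]^3 = (2s)^2 · (3s)^3 = 108s^5 = 8.0×10⁻⁹⁸
s = 1.5×10⁻²⁰ mol L⁻¹
[S²⁻] = 3s = 4.5×10⁻²⁰ mol L⁻¹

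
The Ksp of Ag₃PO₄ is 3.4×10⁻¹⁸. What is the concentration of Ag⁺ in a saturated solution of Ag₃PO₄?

Ag₃PO₄(s) ⇌ 3 Ag⁺(aq) + PO₄³⁻(aq)
For each mole of Ag₃PO₄ that dissolves per liter, [Ag⁺] = 3s and [PO₄³⁻] = s; let s denote this solubility.
Ksp = [Ag⁺]^3[PO₄³⁻] = (3s)^3 · s = 27s^4 = 3.4×10⁻¹⁸
s = 1.9×10⁻⁵ M
[Ag⁺] = 3s = 5.7×10⁻⁵ M

5.7×10⁻⁵ M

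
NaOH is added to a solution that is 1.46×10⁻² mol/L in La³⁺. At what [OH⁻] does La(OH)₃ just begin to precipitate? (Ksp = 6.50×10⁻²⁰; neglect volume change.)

1.65×10⁻⁶ M

A salt starts to precipitate once the ion product Q reaches its Ksp.
La(OH)₃(s) ⇌ La³⁺(aq) + 3 OH⁻(aq)
Ksp = [La³⁺][OH⁻]^3 = [OH⁻]^3(1.46×10⁻²)
[OH⁻]^3 = 6.50×10⁻²⁰ / (1.46×10⁻²) = 4.45×10⁻¹⁸
[OH⁻] = 1.65×10⁻⁶ mol/L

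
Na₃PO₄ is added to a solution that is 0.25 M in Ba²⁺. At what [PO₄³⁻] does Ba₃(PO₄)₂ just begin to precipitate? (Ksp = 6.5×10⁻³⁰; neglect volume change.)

2.0×10⁻¹⁴ M

Precipitation begins when Q = Ksp.
Ba₃(PO₄)₂(s) ⇌ 3 Ba²⁺(aq) + 2 PO₄³⁻(aq)
Ksp = [Ba²⁺]^3[PO₄³⁻]^2 = [PO₄³⁻]^2(0.25)^3
[PO₄³⁻]^2 = 6.5×10⁻³⁰ / (0.25)^3 = 4.2×10⁻²⁸
[PO₄³⁻] = 2.0×10⁻¹⁴ M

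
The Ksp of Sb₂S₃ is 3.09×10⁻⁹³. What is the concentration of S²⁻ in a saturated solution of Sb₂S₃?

Sb₂S₃(s) ⇌ 2 Sb³⁺(aq) + 3 S²⁻(aq)
If s mol/L of Sb₂S₃ dissolves, [Sb³⁺] = 2s and [S²⁻] = 3s.
Ksp = [Sb³⁺]^2[S²⁻]^3 = (2s)^2 · (3s)^3 = 108s^5 = 3.09×10⁻⁹³
s = 1.23×10⁻¹⁹ M
[S²⁻] = 3s = 3.70×10⁻¹⁹ M

3.70×10⁻¹⁹ M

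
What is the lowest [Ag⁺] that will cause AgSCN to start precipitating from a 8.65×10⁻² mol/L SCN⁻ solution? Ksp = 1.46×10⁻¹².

Each salt precipitates once Q = Ksp for that salt.
AgSCN(s) ⇌ Ag⁺(aq) + SCN⁻(aq)
Ksp = [Ag⁺][SCN⁻] = [Ag⁺](8.65×10⁻²)
[Ag⁺] = 1.46×10⁻¹² / (8.65×10⁻²) = 1.69×10⁻¹¹
[Ag⁺] = 1.69×10⁻¹¹ mol/L

1.69×10⁻¹¹ M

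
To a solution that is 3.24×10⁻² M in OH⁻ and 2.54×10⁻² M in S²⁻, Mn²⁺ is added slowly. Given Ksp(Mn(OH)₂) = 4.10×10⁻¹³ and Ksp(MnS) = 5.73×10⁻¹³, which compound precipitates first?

Each salt precipitates once Q = Ksp for that salt.
For Mn(OH)₂: [Mn²⁺] = (Ksp/[OH⁻]^2) = 3.91×10⁻¹⁰ M
For MnS: [Mn²⁺] = (Ksp/[S²⁻]) = 2.26×10⁻¹¹ M
MnS requires the lower [Mn²⁺], so it precipitates first.

MnS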